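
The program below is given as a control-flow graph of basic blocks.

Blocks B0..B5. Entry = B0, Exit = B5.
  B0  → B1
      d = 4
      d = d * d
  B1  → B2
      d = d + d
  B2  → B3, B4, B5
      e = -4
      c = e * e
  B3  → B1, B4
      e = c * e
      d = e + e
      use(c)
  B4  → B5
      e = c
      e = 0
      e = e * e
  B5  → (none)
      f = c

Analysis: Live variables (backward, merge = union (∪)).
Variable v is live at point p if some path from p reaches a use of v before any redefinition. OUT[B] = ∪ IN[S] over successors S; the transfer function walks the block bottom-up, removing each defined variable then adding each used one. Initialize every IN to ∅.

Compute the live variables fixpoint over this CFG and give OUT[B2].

Answer: {c, e}

Derivation:
Per-block solution:
  B0:  IN={}  OUT={d}
  B1:  IN={d}  OUT={}
  B2:  IN={}  OUT={c, e}
  B3:  IN={c, e}  OUT={c, d}
  B4:  IN={c}  OUT={c}
  B5:  IN={c}  OUT={}

Merge at B2: OUT[B2] = IN[B3] ⊔ IN[B4] ⊔ IN[B5] = {c, e}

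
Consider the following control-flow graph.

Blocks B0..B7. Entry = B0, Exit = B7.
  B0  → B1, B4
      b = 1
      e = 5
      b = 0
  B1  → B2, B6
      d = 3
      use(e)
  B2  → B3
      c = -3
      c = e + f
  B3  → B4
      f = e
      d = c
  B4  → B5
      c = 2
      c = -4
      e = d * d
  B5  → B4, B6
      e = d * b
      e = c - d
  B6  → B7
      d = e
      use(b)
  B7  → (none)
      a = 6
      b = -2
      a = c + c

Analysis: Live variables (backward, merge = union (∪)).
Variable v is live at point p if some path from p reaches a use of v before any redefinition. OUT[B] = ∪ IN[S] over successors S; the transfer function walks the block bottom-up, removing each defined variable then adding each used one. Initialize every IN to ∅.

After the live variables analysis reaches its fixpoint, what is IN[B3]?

Fixpoint table:
  B0:   IN={c, d, f}   OUT={b, c, d, e, f}
  B1:   IN={b, c, e, f}   OUT={b, c, e, f}
  B2:   IN={b, e, f}   OUT={b, c, e}
  B3:   IN={b, c, e}   OUT={b, d}
  B4:   IN={b, d}   OUT={b, c, d}
  B5:   IN={b, c, d}   OUT={b, c, d, e}
  B6:   IN={b, c, e}   OUT={c}
  B7:   IN={c}   OUT={}

Merge at B3: OUT[B3] = IN[B4] = {b, d}
Applying B3's transfer function to that OUT value gives IN[B3] (row B3 above).

Answer: {b, c, e}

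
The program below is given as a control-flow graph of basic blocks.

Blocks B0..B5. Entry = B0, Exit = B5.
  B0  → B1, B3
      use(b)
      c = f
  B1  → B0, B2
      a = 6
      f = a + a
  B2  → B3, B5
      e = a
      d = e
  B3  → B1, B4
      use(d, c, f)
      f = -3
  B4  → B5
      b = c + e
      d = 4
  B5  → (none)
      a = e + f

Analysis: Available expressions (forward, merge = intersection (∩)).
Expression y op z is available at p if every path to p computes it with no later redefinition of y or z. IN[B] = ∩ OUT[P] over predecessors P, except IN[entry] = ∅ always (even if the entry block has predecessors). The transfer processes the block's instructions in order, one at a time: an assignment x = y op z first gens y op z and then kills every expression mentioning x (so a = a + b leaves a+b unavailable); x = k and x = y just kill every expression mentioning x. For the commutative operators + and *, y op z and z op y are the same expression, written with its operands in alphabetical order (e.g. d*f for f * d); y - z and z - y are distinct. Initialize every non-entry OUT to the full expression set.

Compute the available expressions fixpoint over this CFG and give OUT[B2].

Answer: {a+a}

Trace:
Fixpoint table:
  B0:   IN={}   OUT={}
  B1:   IN={}   OUT={a+a}
  B2:   IN={a+a}   OUT={a+a}
  B3:   IN={}   OUT={}
  B4:   IN={}   OUT={c+e}
  B5:   IN={}   OUT={e+f}

Merge at B2: IN[B2] = OUT[B1] = {a+a}
Applying B2's transfer function to that IN value gives OUT[B2] (row B2 above).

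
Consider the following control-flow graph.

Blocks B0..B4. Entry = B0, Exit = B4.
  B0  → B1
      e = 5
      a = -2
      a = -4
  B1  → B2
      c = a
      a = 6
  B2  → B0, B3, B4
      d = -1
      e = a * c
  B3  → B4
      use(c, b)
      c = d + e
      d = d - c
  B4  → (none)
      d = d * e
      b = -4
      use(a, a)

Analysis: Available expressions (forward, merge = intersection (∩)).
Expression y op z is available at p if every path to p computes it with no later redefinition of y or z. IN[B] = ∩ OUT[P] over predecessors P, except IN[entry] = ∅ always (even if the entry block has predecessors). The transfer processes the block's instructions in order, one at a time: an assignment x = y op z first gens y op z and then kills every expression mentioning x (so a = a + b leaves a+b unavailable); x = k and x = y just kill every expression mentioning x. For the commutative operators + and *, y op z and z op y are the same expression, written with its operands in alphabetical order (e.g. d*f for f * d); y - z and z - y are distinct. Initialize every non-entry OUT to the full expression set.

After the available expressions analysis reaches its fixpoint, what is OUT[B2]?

Per-block solution:
  B0:   IN={}   OUT={}
  B1:   IN={}   OUT={}
  B2:   IN={}   OUT={a*c}
  B3:   IN={a*c}   OUT={}
  B4:   IN={}   OUT={}

Merge at B2: IN[B2] = OUT[B1] = {}
Applying B2's transfer function to that IN value gives OUT[B2] (row B2 above).

Answer: {a*c}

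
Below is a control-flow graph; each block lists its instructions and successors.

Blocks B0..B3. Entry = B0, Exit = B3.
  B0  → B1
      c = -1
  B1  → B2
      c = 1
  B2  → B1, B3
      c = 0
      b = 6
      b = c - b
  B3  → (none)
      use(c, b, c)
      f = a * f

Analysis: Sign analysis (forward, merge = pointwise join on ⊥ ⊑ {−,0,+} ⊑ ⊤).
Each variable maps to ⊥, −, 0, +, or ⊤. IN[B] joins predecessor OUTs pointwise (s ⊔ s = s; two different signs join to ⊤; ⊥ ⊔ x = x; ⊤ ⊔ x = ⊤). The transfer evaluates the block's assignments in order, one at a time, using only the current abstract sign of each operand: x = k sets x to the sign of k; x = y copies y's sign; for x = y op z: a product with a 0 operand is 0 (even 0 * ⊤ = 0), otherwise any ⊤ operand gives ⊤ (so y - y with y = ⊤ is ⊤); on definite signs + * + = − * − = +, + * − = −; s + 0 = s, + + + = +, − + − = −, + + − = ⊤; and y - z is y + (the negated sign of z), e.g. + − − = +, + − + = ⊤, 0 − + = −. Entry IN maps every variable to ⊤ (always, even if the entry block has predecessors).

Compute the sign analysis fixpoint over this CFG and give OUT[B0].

Fixpoint table:
  B0:   IN=(all ⊤)   OUT={c:-; rest ⊤}
  B1:   IN=(all ⊤)   OUT={c:+; rest ⊤}
  B2:   IN={c:+; rest ⊤}   OUT={b:-, c:0; rest ⊤}
  B3:   IN={b:-, c:0; rest ⊤}   OUT={b:-, c:0; rest ⊤}

B0 is the boundary node: IN[B0] = {a: ⊤, b: ⊤, c: ⊤, d: ⊤, e: ⊤, f: ⊤}
Applying B0's transfer function to that IN value gives OUT[B0] (row B0 above).

Answer: {a: ⊤, b: ⊤, c: -, d: ⊤, e: ⊤, f: ⊤}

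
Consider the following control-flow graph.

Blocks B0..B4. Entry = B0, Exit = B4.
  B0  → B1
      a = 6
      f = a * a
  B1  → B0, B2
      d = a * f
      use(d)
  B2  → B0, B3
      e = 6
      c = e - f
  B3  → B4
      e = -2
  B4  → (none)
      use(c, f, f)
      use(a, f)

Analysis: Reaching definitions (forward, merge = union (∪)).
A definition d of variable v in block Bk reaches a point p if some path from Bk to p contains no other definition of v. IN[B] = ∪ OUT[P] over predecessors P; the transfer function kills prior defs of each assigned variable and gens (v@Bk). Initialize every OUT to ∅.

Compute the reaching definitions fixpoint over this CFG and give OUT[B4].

Answer: {a@B0, c@B2, d@B1, e@B3, f@B0}

Working:
Converged values:
  B0: | IN={a@B0, c@B2, d@B1, e@B2, f@B0} | OUT={a@B0, c@B2, d@B1, e@B2, f@B0}
  B1: | IN={a@B0, c@B2, d@B1, e@B2, f@B0} | OUT={a@B0, c@B2, d@B1, e@B2, f@B0}
  B2: | IN={a@B0, c@B2, d@B1, e@B2, f@B0} | OUT={a@B0, c@B2, d@B1, e@B2, f@B0}
  B3: | IN={a@B0, c@B2, d@B1, e@B2, f@B0} | OUT={a@B0, c@B2, d@B1, e@B3, f@B0}
  B4: | IN={a@B0, c@B2, d@B1, e@B3, f@B0} | OUT={a@B0, c@B2, d@B1, e@B3, f@B0}

Merge at B4: IN[B4] = OUT[B3] = {a@B0, c@B2, d@B1, e@B3, f@B0}
Applying B4's transfer function to that IN value gives OUT[B4] (row B4 above).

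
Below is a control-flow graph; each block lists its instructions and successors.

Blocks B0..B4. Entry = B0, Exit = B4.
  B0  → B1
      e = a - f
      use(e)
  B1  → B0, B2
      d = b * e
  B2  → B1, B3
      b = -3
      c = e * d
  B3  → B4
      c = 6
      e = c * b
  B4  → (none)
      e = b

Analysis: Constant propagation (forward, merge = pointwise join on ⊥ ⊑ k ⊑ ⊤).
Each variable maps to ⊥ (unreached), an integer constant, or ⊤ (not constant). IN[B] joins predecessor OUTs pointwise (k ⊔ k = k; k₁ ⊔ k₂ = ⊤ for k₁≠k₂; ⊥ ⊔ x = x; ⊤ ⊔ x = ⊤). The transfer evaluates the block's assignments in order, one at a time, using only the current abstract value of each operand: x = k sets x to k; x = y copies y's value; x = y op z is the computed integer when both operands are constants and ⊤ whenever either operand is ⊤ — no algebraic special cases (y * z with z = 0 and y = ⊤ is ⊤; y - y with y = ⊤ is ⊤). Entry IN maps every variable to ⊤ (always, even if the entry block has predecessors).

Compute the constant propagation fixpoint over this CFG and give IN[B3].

Fixpoint table:
  B0:   IN=(all ⊤)   OUT=(all ⊤)
  B1:   IN=(all ⊤)   OUT=(all ⊤)
  B2:   IN=(all ⊤)   OUT={b:-3; rest ⊤}
  B3:   IN={b:-3; rest ⊤}   OUT={b:-3, c:6, e:-18; rest ⊤}
  B4:   IN={b:-3, c:6, e:-18; rest ⊤}   OUT={b:-3, c:6, e:-3; rest ⊤}

Merge at B3: IN[B3] = OUT[B2] = {a: ⊤, b: -3, c: ⊤, d: ⊤, e: ⊤, f: ⊤}

Answer: {a: ⊤, b: -3, c: ⊤, d: ⊤, e: ⊤, f: ⊤}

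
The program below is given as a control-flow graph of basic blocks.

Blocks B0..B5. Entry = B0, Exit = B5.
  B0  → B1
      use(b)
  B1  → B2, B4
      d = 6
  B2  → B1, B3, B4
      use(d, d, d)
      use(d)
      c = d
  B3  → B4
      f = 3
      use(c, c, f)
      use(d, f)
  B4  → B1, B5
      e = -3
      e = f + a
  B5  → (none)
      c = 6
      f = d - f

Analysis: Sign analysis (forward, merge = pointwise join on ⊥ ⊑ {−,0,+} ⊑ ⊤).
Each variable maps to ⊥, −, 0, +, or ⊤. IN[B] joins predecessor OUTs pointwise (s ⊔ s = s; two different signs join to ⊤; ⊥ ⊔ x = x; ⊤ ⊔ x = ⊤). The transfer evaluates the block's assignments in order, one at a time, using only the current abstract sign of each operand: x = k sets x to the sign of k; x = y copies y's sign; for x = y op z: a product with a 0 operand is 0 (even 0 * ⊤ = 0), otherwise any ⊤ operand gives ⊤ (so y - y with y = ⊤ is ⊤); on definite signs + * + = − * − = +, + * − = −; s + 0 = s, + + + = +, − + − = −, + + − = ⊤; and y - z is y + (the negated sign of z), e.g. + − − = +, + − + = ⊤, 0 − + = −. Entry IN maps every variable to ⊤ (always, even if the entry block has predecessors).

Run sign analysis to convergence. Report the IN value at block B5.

Answer: {a: ⊤, b: ⊤, c: ⊤, d: +, e: ⊤, f: ⊤}

Derivation:
Per-block solution:
  B0:  IN=(all ⊤)  OUT=(all ⊤)
  B1:  IN=(all ⊤)  OUT={d:+; rest ⊤}
  B2:  IN={d:+; rest ⊤}  OUT={c:+, d:+; rest ⊤}
  B3:  IN={c:+, d:+; rest ⊤}  OUT={c:+, d:+, f:+; rest ⊤}
  B4:  IN={d:+; rest ⊤}  OUT={d:+; rest ⊤}
  B5:  IN={d:+; rest ⊤}  OUT={c:+, d:+; rest ⊤}

Merge at B5: IN[B5] = OUT[B4] = {a: ⊤, b: ⊤, c: ⊤, d: +, e: ⊤, f: ⊤}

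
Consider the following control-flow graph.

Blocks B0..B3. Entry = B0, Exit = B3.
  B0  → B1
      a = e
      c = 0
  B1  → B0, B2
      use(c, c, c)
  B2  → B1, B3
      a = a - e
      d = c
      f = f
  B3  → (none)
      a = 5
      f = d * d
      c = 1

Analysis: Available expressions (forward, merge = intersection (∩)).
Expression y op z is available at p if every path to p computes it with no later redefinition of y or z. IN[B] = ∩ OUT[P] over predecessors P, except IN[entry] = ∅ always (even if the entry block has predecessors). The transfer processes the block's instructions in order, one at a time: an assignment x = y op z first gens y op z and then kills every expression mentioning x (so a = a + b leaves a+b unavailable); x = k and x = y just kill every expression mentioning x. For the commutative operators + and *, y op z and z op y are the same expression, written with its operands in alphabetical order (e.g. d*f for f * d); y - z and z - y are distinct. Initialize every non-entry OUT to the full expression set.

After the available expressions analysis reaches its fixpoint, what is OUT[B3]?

Answer: {d*d}

Trace:
Fixpoint table:
  B0:   IN={}   OUT={}
  B1:   IN={}   OUT={}
  B2:   IN={}   OUT={}
  B3:   IN={}   OUT={d*d}

Merge at B3: IN[B3] = OUT[B2] = {}
Applying B3's transfer function to that IN value gives OUT[B3] (row B3 above).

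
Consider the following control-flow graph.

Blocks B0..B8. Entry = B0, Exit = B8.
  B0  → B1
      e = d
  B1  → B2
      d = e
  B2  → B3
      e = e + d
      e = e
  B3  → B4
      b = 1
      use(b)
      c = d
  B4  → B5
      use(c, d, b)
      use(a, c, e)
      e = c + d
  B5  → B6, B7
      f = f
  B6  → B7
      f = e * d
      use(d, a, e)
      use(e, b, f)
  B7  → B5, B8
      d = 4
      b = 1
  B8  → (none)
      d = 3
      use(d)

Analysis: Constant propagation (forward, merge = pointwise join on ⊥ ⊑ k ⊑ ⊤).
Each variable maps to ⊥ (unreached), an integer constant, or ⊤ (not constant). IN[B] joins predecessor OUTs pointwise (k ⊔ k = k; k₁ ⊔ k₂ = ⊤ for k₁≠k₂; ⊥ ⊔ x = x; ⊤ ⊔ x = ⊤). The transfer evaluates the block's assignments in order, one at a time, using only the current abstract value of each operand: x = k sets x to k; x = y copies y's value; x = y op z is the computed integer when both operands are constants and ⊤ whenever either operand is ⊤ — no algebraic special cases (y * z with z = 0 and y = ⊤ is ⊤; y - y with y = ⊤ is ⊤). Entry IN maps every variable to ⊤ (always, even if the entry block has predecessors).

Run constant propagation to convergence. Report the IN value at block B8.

Answer: {a: ⊤, b: 1, c: ⊤, d: 4, e: ⊤, f: ⊤}

Trace:
Fixpoint table:
  B0:   IN=(all ⊤)   OUT=(all ⊤)
  B1:   IN=(all ⊤)   OUT=(all ⊤)
  B2:   IN=(all ⊤)   OUT=(all ⊤)
  B3:   IN=(all ⊤)   OUT={b:1; rest ⊤}
  B4:   IN={b:1; rest ⊤}   OUT={b:1; rest ⊤}
  B5:   IN={b:1; rest ⊤}   OUT={b:1; rest ⊤}
  B6:   IN={b:1; rest ⊤}   OUT={b:1; rest ⊤}
  B7:   IN={b:1; rest ⊤}   OUT={b:1, d:4; rest ⊤}
  B8:   IN={b:1, d:4; rest ⊤}   OUT={b:1, d:3; rest ⊤}

Merge at B8: IN[B8] = OUT[B7] = {a: ⊤, b: 1, c: ⊤, d: 4, e: ⊤, f: ⊤}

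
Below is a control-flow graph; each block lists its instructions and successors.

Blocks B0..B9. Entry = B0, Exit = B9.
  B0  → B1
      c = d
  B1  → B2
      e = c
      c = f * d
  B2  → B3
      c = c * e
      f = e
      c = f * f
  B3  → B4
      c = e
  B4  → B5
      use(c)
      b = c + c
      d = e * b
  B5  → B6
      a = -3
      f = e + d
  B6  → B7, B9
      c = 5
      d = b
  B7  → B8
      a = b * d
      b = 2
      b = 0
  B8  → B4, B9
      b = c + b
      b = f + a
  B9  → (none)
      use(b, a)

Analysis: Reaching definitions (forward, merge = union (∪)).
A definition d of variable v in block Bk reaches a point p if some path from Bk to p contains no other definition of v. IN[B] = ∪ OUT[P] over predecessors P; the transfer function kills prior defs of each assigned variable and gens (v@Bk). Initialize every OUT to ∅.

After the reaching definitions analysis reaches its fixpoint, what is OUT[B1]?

Per-block solution:
  B0:   IN={}   OUT={c@B0}
  B1:   IN={c@B0}   OUT={c@B1, e@B1}
  B2:   IN={c@B1, e@B1}   OUT={c@B2, e@B1, f@B2}
  B3:   IN={c@B2, e@B1, f@B2}   OUT={c@B3, e@B1, f@B2}
  B4:   IN={a@B7, b@B8, c@B3, c@B6, d@B6, e@B1, f@B2, f@B5}   OUT={a@B7, b@B4, c@B3, c@B6, d@B4, e@B1, f@B2, f@B5}
  B5:   IN={a@B7, b@B4, c@B3, c@B6, d@B4, e@B1, f@B2, f@B5}   OUT={a@B5, b@B4, c@B3, c@B6, d@B4, e@B1, f@B5}
  B6:   IN={a@B5, b@B4, c@B3, c@B6, d@B4, e@B1, f@B5}   OUT={a@B5, b@B4, c@B6, d@B6, e@B1, f@B5}
  B7:   IN={a@B5, b@B4, c@B6, d@B6, e@B1, f@B5}   OUT={a@B7, b@B7, c@B6, d@B6, e@B1, f@B5}
  B8:   IN={a@B7, b@B7, c@B6, d@B6, e@B1, f@B5}   OUT={a@B7, b@B8, c@B6, d@B6, e@B1, f@B5}
  B9:   IN={a@B5, a@B7, b@B4, b@B8, c@B6, d@B6, e@B1, f@B5}   OUT={a@B5, a@B7, b@B4, b@B8, c@B6, d@B6, e@B1, f@B5}

Merge at B1: IN[B1] = OUT[B0] = {c@B0}
Applying B1's transfer function to that IN value gives OUT[B1] (row B1 above).

Answer: {c@B1, e@B1}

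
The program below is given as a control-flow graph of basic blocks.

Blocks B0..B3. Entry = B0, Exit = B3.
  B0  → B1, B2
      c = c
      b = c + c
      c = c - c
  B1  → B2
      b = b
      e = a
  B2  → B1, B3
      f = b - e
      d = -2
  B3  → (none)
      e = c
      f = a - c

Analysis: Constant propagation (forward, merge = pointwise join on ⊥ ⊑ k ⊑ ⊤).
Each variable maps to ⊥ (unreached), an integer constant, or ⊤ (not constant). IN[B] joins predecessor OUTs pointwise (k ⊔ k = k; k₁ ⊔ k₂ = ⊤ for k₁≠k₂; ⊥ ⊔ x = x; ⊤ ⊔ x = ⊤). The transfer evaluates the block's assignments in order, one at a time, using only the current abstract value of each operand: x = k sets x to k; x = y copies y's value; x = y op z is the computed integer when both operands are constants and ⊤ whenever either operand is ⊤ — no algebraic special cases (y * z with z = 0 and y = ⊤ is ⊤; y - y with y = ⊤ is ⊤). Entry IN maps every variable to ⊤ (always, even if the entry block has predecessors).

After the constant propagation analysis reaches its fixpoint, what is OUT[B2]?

Answer: {a: ⊤, b: ⊤, c: ⊤, d: -2, e: ⊤, f: ⊤}

Trace:
Fixpoint table:
  B0: | IN=(all ⊤) | OUT=(all ⊤)
  B1: | IN=(all ⊤) | OUT=(all ⊤)
  B2: | IN=(all ⊤) | OUT={d:-2; rest ⊤}
  B3: | IN={d:-2; rest ⊤} | OUT={d:-2; rest ⊤}

Merge at B2: IN[B2] = OUT[B0] ⊔ OUT[B1] = {a: ⊤, b: ⊤, c: ⊤, d: ⊤, e: ⊤, f: ⊤}
Applying B2's transfer function to that IN value gives OUT[B2] (row B2 above).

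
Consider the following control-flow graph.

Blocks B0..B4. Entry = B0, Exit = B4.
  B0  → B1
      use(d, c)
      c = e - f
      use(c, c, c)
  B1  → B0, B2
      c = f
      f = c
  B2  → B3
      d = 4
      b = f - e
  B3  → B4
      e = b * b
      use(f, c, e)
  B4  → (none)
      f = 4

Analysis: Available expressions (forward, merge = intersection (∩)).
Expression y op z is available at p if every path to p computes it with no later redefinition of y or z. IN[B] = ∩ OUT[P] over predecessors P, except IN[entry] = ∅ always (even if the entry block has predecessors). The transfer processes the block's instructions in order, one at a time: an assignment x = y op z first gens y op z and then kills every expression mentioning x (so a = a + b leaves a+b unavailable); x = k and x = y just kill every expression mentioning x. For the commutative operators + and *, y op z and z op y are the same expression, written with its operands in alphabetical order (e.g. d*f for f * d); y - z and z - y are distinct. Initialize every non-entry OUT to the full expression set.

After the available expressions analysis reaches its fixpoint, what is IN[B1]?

Converged values:
  B0:  IN={}  OUT={e-f}
  B1:  IN={e-f}  OUT={}
  B2:  IN={}  OUT={f-e}
  B3:  IN={f-e}  OUT={b*b}
  B4:  IN={b*b}  OUT={b*b}

Merge at B1: IN[B1] = OUT[B0] = {e-f}

Answer: {e-f}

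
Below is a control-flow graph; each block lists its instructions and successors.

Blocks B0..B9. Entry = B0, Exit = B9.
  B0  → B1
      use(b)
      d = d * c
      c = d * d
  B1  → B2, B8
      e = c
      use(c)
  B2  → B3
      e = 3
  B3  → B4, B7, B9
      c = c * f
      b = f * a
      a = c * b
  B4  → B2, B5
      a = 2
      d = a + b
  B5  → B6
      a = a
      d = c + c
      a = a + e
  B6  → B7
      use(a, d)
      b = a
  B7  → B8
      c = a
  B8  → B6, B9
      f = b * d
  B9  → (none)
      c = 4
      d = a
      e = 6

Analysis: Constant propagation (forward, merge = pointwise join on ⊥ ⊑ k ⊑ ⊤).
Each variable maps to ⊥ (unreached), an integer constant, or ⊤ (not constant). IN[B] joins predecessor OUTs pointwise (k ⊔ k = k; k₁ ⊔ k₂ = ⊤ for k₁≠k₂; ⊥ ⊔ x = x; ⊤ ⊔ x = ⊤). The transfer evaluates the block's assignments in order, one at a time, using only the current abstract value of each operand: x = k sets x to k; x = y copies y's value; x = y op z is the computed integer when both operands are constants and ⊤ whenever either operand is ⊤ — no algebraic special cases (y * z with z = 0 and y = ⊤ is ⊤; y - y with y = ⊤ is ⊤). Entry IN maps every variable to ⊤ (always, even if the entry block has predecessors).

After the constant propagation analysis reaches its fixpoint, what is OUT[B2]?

Per-block solution:
  B0:   IN=(all ⊤)   OUT=(all ⊤)
  B1:   IN=(all ⊤)   OUT=(all ⊤)
  B2:   IN=(all ⊤)   OUT={e:3; rest ⊤}
  B3:   IN={e:3; rest ⊤}   OUT={e:3; rest ⊤}
  B4:   IN={e:3; rest ⊤}   OUT={a:2, e:3; rest ⊤}
  B5:   IN={a:2, e:3; rest ⊤}   OUT={a:5, e:3; rest ⊤}
  B6:   IN=(all ⊤)   OUT=(all ⊤)
  B7:   IN=(all ⊤)   OUT=(all ⊤)
  B8:   IN=(all ⊤)   OUT=(all ⊤)
  B9:   IN=(all ⊤)   OUT={c:4, e:6; rest ⊤}

Merge at B2: IN[B2] = OUT[B1] ⊔ OUT[B4] = {a: ⊤, b: ⊤, c: ⊤, d: ⊤, e: ⊤, f: ⊤}
Applying B2's transfer function to that IN value gives OUT[B2] (row B2 above).

Answer: {a: ⊤, b: ⊤, c: ⊤, d: ⊤, e: 3, f: ⊤}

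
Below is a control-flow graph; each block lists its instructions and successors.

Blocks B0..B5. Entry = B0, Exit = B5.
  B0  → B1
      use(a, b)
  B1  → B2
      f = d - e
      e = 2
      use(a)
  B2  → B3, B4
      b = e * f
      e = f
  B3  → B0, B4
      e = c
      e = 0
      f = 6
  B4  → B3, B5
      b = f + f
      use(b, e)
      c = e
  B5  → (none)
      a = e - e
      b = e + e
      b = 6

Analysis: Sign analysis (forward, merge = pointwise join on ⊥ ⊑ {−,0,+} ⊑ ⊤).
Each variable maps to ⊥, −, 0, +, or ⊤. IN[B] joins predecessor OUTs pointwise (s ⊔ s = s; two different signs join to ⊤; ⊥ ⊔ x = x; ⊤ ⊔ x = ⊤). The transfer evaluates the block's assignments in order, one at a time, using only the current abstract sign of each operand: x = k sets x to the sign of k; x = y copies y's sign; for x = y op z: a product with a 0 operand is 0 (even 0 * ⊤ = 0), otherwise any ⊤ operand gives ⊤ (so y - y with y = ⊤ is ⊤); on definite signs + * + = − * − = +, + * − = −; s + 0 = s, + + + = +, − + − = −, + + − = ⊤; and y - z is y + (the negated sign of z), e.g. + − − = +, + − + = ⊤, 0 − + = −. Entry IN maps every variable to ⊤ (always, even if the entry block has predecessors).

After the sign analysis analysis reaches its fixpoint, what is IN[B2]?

Converged values:
  B0: | IN=(all ⊤) | OUT=(all ⊤)
  B1: | IN=(all ⊤) | OUT={e:+; rest ⊤}
  B2: | IN={e:+; rest ⊤} | OUT=(all ⊤)
  B3: | IN=(all ⊤) | OUT={e:0, f:+; rest ⊤}
  B4: | IN=(all ⊤) | OUT=(all ⊤)
  B5: | IN=(all ⊤) | OUT={b:+; rest ⊤}

Merge at B2: IN[B2] = OUT[B1] = {a: ⊤, b: ⊤, c: ⊤, d: ⊤, e: +, f: ⊤}

Answer: {a: ⊤, b: ⊤, c: ⊤, d: ⊤, e: +, f: ⊤}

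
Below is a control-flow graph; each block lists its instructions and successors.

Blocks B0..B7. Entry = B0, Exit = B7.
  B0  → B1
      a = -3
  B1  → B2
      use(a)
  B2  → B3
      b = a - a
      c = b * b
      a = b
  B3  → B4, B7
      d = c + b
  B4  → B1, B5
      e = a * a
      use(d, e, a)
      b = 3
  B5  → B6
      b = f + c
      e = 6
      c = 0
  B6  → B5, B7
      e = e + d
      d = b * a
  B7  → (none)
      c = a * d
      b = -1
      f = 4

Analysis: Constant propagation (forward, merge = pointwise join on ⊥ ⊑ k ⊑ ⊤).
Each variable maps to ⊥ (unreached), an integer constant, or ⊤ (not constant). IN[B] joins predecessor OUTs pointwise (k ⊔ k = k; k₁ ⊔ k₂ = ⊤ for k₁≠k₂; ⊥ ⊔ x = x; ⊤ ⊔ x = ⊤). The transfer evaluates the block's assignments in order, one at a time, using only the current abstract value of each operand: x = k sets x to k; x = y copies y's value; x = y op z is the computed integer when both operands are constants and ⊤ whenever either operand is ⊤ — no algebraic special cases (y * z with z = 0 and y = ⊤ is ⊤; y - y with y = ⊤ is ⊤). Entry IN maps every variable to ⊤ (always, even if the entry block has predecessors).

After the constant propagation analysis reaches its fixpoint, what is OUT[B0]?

Answer: {a: -3, b: ⊤, c: ⊤, d: ⊤, e: ⊤, f: ⊤}

Trace:
Fixpoint table:
  B0:  IN=(all ⊤)  OUT={a:-3; rest ⊤}
  B1:  IN=(all ⊤)  OUT=(all ⊤)
  B2:  IN=(all ⊤)  OUT=(all ⊤)
  B3:  IN=(all ⊤)  OUT=(all ⊤)
  B4:  IN=(all ⊤)  OUT={b:3; rest ⊤}
  B5:  IN=(all ⊤)  OUT={c:0, e:6; rest ⊤}
  B6:  IN={c:0, e:6; rest ⊤}  OUT={c:0; rest ⊤}
  B7:  IN=(all ⊤)  OUT={b:-1, f:4; rest ⊤}

B0 is the boundary node: IN[B0] = {a: ⊤, b: ⊤, c: ⊤, d: ⊤, e: ⊤, f: ⊤}
Applying B0's transfer function to that IN value gives OUT[B0] (row B0 above).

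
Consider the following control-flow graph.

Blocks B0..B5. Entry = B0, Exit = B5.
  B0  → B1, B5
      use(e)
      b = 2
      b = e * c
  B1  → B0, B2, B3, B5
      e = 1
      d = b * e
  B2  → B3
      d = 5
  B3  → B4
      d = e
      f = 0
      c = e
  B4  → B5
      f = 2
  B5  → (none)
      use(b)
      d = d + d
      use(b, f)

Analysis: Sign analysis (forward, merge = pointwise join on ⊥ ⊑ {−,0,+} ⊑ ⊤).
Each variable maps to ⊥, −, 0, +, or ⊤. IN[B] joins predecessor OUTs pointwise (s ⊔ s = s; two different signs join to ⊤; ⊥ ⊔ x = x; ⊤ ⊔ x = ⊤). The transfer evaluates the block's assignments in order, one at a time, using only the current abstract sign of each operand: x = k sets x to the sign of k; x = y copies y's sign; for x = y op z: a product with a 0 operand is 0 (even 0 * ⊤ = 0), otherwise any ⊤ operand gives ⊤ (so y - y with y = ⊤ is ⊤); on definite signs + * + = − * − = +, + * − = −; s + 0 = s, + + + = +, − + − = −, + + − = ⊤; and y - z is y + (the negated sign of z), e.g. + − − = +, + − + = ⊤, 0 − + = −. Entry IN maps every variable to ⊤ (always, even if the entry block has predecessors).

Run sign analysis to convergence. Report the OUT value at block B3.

Answer: {a: ⊤, b: ⊤, c: +, d: +, e: +, f: 0}

Trace:
Converged values:
  B0:   IN=(all ⊤)   OUT=(all ⊤)
  B1:   IN=(all ⊤)   OUT={e:+; rest ⊤}
  B2:   IN={e:+; rest ⊤}   OUT={d:+, e:+; rest ⊤}
  B3:   IN={e:+; rest ⊤}   OUT={c:+, d:+, e:+, f:0; rest ⊤}
  B4:   IN={c:+, d:+, e:+, f:0; rest ⊤}   OUT={c:+, d:+, e:+, f:+; rest ⊤}
  B5:   IN=(all ⊤)   OUT=(all ⊤)

Merge at B3: IN[B3] = OUT[B1] ⊔ OUT[B2] = {a: ⊤, b: ⊤, c: ⊤, d: ⊤, e: +, f: ⊤}
Applying B3's transfer function to that IN value gives OUT[B3] (row B3 above).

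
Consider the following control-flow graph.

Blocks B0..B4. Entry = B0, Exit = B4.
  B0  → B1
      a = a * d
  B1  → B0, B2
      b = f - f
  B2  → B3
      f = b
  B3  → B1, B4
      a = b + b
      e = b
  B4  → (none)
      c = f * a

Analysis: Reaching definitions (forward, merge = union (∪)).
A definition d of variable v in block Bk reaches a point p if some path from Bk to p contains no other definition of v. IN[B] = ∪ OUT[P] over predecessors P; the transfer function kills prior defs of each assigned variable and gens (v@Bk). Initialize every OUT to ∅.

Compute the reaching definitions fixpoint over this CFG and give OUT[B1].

Converged values:
  B0: | IN={a@B0, a@B3, b@B1, e@B3, f@B2} | OUT={a@B0, b@B1, e@B3, f@B2}
  B1: | IN={a@B0, a@B3, b@B1, e@B3, f@B2} | OUT={a@B0, a@B3, b@B1, e@B3, f@B2}
  B2: | IN={a@B0, a@B3, b@B1, e@B3, f@B2} | OUT={a@B0, a@B3, b@B1, e@B3, f@B2}
  B3: | IN={a@B0, a@B3, b@B1, e@B3, f@B2} | OUT={a@B3, b@B1, e@B3, f@B2}
  B4: | IN={a@B3, b@B1, e@B3, f@B2} | OUT={a@B3, b@B1, c@B4, e@B3, f@B2}

Merge at B1: IN[B1] = OUT[B0] ⊔ OUT[B3] = {a@B0, a@B3, b@B1, e@B3, f@B2}
Applying B1's transfer function to that IN value gives OUT[B1] (row B1 above).

Answer: {a@B0, a@B3, b@B1, e@B3, f@B2}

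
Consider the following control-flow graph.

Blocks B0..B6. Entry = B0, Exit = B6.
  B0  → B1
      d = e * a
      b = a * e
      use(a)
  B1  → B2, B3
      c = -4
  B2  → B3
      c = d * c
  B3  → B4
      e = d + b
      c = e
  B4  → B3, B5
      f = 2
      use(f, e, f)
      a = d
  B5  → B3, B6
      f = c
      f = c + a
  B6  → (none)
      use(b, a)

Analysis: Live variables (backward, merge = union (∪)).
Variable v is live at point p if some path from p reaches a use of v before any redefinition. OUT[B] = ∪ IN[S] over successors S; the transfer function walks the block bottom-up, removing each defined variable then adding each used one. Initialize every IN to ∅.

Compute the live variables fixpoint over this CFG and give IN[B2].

Answer: {b, c, d}

Trace:
Converged values:
  B0:  IN={a, e}  OUT={b, d}
  B1:  IN={b, d}  OUT={b, c, d}
  B2:  IN={b, c, d}  OUT={b, d}
  B3:  IN={b, d}  OUT={b, c, d, e}
  B4:  IN={b, c, d, e}  OUT={a, b, c, d}
  B5:  IN={a, b, c, d}  OUT={a, b, d}
  B6:  IN={a, b}  OUT={}

Merge at B2: OUT[B2] = IN[B3] = {b, d}
Applying B2's transfer function to that OUT value gives IN[B2] (row B2 above).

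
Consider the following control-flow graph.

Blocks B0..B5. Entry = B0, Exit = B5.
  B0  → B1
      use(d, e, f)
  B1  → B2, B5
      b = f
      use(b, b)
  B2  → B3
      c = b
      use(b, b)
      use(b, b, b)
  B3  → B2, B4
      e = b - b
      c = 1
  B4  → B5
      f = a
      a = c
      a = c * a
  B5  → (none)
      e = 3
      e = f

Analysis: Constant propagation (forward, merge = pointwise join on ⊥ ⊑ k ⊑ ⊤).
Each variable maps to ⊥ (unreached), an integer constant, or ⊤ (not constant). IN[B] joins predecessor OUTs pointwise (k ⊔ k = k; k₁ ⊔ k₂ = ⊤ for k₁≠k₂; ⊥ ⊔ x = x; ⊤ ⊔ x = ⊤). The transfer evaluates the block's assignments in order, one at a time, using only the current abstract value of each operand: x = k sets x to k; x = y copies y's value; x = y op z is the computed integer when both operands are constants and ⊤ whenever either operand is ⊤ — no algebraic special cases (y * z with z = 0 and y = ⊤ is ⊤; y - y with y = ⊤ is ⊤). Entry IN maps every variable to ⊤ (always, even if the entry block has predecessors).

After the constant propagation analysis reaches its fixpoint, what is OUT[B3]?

Answer: {a: ⊤, b: ⊤, c: 1, d: ⊤, e: ⊤, f: ⊤}

Derivation:
Fixpoint table:
  B0:  IN=(all ⊤)  OUT=(all ⊤)
  B1:  IN=(all ⊤)  OUT=(all ⊤)
  B2:  IN=(all ⊤)  OUT=(all ⊤)
  B3:  IN=(all ⊤)  OUT={c:1; rest ⊤}
  B4:  IN={c:1; rest ⊤}  OUT={a:1, c:1; rest ⊤}
  B5:  IN=(all ⊤)  OUT=(all ⊤)

Merge at B3: IN[B3] = OUT[B2] = {a: ⊤, b: ⊤, c: ⊤, d: ⊤, e: ⊤, f: ⊤}
Applying B3's transfer function to that IN value gives OUT[B3] (row B3 above).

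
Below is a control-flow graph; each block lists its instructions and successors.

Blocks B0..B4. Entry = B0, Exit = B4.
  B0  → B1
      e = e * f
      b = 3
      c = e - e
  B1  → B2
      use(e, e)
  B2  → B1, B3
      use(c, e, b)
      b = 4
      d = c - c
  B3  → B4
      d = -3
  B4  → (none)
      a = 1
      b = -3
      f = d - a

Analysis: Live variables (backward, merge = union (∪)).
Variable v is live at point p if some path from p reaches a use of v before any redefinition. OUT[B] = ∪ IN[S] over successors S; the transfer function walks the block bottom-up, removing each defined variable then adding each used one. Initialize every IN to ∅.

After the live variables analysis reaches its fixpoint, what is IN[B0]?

Converged values:
  B0:  IN={e, f}  OUT={b, c, e}
  B1:  IN={b, c, e}  OUT={b, c, e}
  B2:  IN={b, c, e}  OUT={b, c, e}
  B3:  IN={}  OUT={d}
  B4:  IN={d}  OUT={}

Merge at B0: OUT[B0] = IN[B1] = {b, c, e}
Applying B0's transfer function to that OUT value gives IN[B0] (row B0 above).

Answer: {e, f}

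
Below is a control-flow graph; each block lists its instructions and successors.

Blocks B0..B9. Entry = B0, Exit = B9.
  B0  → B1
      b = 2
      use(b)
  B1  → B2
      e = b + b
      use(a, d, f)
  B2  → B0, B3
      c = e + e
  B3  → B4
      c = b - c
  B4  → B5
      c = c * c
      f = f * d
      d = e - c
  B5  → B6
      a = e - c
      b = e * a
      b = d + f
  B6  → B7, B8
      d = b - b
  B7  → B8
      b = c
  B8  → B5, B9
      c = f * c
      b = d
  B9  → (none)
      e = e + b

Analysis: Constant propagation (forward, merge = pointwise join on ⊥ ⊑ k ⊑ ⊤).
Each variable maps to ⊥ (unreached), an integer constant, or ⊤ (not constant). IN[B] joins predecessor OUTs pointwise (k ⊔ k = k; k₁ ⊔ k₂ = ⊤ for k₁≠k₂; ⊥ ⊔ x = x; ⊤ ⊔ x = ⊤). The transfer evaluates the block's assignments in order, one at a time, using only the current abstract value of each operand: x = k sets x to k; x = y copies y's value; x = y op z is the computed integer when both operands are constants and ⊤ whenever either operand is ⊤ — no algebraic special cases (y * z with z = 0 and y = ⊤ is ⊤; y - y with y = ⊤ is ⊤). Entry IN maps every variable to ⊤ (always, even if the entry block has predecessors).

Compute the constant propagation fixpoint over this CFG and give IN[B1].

Answer: {a: ⊤, b: 2, c: ⊤, d: ⊤, e: ⊤, f: ⊤}

Trace:
Per-block solution:
  B0: | IN=(all ⊤) | OUT={b:2; rest ⊤}
  B1: | IN={b:2; rest ⊤} | OUT={b:2, e:4; rest ⊤}
  B2: | IN={b:2, e:4; rest ⊤} | OUT={b:2, c:8, e:4; rest ⊤}
  B3: | IN={b:2, c:8, e:4; rest ⊤} | OUT={b:2, c:-6, e:4; rest ⊤}
  B4: | IN={b:2, c:-6, e:4; rest ⊤} | OUT={b:2, c:36, d:-32, e:4; rest ⊤}
  B5: | IN={e:4; rest ⊤} | OUT={e:4; rest ⊤}
  B6: | IN={e:4; rest ⊤} | OUT={e:4; rest ⊤}
  B7: | IN={e:4; rest ⊤} | OUT={e:4; rest ⊤}
  B8: | IN={e:4; rest ⊤} | OUT={e:4; rest ⊤}
  B9: | IN={e:4; rest ⊤} | OUT=(all ⊤)

Merge at B1: IN[B1] = OUT[B0] = {a: ⊤, b: 2, c: ⊤, d: ⊤, e: ⊤, f: ⊤}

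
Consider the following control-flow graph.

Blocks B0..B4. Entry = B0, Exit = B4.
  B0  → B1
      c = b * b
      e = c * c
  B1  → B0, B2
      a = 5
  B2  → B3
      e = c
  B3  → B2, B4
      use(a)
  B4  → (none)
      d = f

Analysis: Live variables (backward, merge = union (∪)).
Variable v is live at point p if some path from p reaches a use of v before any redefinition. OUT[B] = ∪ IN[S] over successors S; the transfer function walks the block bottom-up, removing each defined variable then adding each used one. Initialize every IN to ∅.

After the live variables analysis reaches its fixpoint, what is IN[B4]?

Answer: {f}

Derivation:
Converged values:
  B0:   IN={b, f}   OUT={b, c, f}
  B1:   IN={b, c, f}   OUT={a, b, c, f}
  B2:   IN={a, c, f}   OUT={a, c, f}
  B3:   IN={a, c, f}   OUT={a, c, f}
  B4:   IN={f}   OUT={}

B4 is the boundary node: OUT[B4] = {}
Applying B4's transfer function to that OUT value gives IN[B4] (row B4 above).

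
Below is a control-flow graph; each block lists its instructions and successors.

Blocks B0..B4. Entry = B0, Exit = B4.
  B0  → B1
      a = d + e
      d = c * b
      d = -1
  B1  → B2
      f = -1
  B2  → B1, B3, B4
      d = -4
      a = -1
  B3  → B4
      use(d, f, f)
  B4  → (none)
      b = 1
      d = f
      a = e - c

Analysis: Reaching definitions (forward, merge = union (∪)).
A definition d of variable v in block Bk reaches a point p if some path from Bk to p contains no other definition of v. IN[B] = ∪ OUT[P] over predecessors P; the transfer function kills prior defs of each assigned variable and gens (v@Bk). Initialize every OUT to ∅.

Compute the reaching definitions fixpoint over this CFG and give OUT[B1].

Fixpoint table:
  B0: | IN={} | OUT={a@B0, d@B0}
  B1: | IN={a@B0, a@B2, d@B0, d@B2, f@B1} | OUT={a@B0, a@B2, d@B0, d@B2, f@B1}
  B2: | IN={a@B0, a@B2, d@B0, d@B2, f@B1} | OUT={a@B2, d@B2, f@B1}
  B3: | IN={a@B2, d@B2, f@B1} | OUT={a@B2, d@B2, f@B1}
  B4: | IN={a@B2, d@B2, f@B1} | OUT={a@B4, b@B4, d@B4, f@B1}

Merge at B1: IN[B1] = OUT[B0] ⊔ OUT[B2] = {a@B0, a@B2, d@B0, d@B2, f@B1}
Applying B1's transfer function to that IN value gives OUT[B1] (row B1 above).

Answer: {a@B0, a@B2, d@B0, d@B2, f@B1}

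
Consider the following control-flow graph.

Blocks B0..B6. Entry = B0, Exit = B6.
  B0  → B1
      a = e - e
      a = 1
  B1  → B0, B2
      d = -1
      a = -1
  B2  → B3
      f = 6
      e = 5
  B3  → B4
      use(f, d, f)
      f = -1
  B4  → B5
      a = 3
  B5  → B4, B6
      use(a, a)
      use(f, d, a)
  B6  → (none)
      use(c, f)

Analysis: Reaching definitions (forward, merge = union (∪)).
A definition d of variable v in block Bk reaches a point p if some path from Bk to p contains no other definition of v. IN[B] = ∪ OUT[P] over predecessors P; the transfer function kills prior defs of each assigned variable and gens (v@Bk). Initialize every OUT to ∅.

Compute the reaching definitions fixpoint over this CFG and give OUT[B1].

Answer: {a@B1, d@B1}

Trace:
Fixpoint table:
  B0:   IN={a@B1, d@B1}   OUT={a@B0, d@B1}
  B1:   IN={a@B0, d@B1}   OUT={a@B1, d@B1}
  B2:   IN={a@B1, d@B1}   OUT={a@B1, d@B1, e@B2, f@B2}
  B3:   IN={a@B1, d@B1, e@B2, f@B2}   OUT={a@B1, d@B1, e@B2, f@B3}
  B4:   IN={a@B1, a@B4, d@B1, e@B2, f@B3}   OUT={a@B4, d@B1, e@B2, f@B3}
  B5:   IN={a@B4, d@B1, e@B2, f@B3}   OUT={a@B4, d@B1, e@B2, f@B3}
  B6:   IN={a@B4, d@B1, e@B2, f@B3}   OUT={a@B4, d@B1, e@B2, f@B3}

Merge at B1: IN[B1] = OUT[B0] = {a@B0, d@B1}
Applying B1's transfer function to that IN value gives OUT[B1] (row B1 above).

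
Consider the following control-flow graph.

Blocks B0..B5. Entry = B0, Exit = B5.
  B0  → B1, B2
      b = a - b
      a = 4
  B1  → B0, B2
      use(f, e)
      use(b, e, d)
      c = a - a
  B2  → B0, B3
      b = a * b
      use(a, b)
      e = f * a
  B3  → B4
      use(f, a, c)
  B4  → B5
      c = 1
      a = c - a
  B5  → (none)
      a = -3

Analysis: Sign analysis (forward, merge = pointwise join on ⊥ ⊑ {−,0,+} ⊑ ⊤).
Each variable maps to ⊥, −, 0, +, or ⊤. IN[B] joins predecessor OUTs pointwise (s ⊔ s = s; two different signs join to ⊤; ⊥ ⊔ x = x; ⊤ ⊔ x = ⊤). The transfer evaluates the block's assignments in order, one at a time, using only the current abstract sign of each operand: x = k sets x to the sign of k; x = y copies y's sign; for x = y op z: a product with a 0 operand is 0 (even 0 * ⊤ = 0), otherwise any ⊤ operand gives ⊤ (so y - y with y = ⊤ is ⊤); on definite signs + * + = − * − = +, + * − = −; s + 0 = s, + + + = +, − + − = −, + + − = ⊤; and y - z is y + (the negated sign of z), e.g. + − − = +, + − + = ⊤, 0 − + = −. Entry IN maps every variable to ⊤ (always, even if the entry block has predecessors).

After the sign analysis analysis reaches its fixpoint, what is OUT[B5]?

Converged values:
  B0:  IN=(all ⊤)  OUT={a:+; rest ⊤}
  B1:  IN={a:+; rest ⊤}  OUT={a:+; rest ⊤}
  B2:  IN={a:+; rest ⊤}  OUT={a:+; rest ⊤}
  B3:  IN={a:+; rest ⊤}  OUT={a:+; rest ⊤}
  B4:  IN={a:+; rest ⊤}  OUT={c:+; rest ⊤}
  B5:  IN={c:+; rest ⊤}  OUT={a:-, c:+; rest ⊤}

Merge at B5: IN[B5] = OUT[B4] = {a: ⊤, b: ⊤, c: +, d: ⊤, e: ⊤, f: ⊤}
Applying B5's transfer function to that IN value gives OUT[B5] (row B5 above).

Answer: {a: -, b: ⊤, c: +, d: ⊤, e: ⊤, f: ⊤}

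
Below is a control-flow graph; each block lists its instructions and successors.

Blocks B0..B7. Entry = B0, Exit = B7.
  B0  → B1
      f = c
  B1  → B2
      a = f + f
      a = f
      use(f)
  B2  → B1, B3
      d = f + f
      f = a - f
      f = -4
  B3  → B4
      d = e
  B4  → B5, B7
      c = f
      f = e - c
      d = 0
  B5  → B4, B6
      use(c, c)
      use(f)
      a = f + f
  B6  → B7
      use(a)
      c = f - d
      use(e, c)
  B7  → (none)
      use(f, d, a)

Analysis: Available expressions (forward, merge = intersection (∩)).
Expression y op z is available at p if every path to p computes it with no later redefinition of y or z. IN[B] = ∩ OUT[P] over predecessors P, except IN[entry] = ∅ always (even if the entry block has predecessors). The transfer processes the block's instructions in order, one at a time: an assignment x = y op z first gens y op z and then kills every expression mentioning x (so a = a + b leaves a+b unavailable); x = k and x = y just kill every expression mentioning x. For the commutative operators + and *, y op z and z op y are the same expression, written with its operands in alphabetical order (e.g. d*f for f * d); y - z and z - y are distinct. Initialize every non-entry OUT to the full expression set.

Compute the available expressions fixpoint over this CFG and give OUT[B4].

Fixpoint table:
  B0: | IN={} | OUT={}
  B1: | IN={} | OUT={f+f}
  B2: | IN={f+f} | OUT={}
  B3: | IN={} | OUT={}
  B4: | IN={} | OUT={e-c}
  B5: | IN={e-c} | OUT={e-c, f+f}
  B6: | IN={e-c, f+f} | OUT={f+f, f-d}
  B7: | IN={} | OUT={}

Merge at B4: IN[B4] = OUT[B3] ∩ OUT[B5] = {}
Applying B4's transfer function to that IN value gives OUT[B4] (row B4 above).

Answer: {e-c}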